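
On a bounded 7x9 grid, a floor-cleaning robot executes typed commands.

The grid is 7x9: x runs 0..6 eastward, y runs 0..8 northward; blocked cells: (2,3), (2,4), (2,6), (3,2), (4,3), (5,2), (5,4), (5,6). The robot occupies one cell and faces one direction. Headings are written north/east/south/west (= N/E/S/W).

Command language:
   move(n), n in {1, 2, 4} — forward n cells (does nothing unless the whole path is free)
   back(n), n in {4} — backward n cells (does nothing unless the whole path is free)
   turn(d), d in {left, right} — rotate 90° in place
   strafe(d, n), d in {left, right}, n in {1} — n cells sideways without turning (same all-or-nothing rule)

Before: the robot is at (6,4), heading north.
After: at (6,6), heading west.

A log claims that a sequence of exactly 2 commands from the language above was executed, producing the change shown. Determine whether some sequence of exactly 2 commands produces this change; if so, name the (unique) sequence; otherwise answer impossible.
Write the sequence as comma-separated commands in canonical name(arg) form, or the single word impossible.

key: cell and facing (now W) both changed — the 2 commands mix motion and turning
start: at (6,4), heading north
[1] after move(2): at (6,6), heading north
[2] after turn(left): at (6,6), heading west
no other 2-command option fits: unique.

move(2), turn(left)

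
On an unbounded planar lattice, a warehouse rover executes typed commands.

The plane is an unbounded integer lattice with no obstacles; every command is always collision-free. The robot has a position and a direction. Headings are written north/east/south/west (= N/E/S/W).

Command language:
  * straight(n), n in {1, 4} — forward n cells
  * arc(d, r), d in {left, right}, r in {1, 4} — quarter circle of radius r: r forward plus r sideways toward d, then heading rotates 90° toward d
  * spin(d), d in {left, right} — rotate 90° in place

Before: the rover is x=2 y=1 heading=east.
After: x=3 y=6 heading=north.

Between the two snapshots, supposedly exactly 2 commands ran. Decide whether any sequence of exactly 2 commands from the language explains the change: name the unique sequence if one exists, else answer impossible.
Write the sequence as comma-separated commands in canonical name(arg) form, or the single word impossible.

arc(left, 1), straight(4)

key: cell and facing (now N) both changed — the 2 commands mix motion and turning
initial: x=2 y=1 heading=east
step 1 (arc(left, 1)): x=3 y=2 heading=north
step 2 (straight(4)): x=3 y=6 heading=north
no other 2-command option fits: unique.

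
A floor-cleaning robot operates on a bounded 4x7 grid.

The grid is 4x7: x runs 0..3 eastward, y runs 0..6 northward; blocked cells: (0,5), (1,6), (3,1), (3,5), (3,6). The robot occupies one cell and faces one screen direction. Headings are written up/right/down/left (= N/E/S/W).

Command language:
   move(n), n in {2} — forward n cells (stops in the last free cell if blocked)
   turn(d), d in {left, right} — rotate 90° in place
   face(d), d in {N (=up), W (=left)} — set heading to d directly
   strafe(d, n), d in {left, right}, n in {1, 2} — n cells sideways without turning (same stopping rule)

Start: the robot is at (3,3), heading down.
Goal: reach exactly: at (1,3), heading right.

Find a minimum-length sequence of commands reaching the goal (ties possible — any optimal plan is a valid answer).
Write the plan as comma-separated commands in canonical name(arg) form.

strafe(right, 2), turn(left)

begin: at (3,3), heading down
step 1 (strafe(right, 2)): at (1,3), heading down
step 2 (turn(left)): at (1,3), heading right
nothing shorter than 2 reaches the goal.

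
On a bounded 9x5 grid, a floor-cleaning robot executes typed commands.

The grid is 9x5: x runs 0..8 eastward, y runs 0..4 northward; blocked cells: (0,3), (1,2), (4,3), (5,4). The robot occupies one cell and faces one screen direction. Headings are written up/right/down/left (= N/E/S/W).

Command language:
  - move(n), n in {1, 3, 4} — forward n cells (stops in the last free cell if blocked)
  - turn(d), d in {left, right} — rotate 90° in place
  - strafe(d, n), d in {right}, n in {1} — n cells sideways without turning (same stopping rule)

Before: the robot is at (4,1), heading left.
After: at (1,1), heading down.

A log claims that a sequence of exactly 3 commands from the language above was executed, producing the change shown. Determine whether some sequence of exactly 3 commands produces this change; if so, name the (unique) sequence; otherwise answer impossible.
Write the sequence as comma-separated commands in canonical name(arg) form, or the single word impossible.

key: position moved to (1,1) AND the heading swung to S — translation plus rotation needed
t0: at (4,1), heading left
t=1 move(3) ⇒ at (1,1), heading left
t=2 strafe(right, 1) ⇒ at (1,1), heading left
t=3 turn(left) ⇒ at (1,1), heading down
no rival 3-sequence matches.

move(3), strafe(right, 1), turn(left)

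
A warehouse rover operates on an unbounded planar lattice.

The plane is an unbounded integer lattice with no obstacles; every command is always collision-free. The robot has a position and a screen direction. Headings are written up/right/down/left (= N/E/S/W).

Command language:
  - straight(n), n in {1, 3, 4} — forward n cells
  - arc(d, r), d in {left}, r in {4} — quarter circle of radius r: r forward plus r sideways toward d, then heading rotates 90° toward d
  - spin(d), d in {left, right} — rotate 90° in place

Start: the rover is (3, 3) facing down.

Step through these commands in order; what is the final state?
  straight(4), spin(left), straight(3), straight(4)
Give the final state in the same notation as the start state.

(10, -1) facing right

t0: (3, 3) facing down
1. straight(4) → (3, -1) facing down
2. spin(left) → (3, -1) facing right
3. straight(3) → (6, -1) facing right
4. straight(4) → (10, -1) facing right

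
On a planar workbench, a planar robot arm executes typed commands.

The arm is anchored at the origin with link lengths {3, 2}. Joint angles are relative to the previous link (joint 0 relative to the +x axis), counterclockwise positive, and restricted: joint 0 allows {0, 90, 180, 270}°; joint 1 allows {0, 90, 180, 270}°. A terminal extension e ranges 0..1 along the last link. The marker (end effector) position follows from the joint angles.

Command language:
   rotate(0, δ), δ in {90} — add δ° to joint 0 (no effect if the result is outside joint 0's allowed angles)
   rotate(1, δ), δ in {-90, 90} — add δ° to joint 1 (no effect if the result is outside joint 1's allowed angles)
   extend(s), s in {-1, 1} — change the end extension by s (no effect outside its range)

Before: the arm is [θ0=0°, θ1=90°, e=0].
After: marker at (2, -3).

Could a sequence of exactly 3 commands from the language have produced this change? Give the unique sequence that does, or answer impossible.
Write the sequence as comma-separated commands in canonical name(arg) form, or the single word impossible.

begin: [θ0=0°, θ1=90°, e=0]
step 1 (rotate(0, 90)): [θ0=90°, θ1=90°, e=0]
step 2 (rotate(0, 90)): [θ0=180°, θ1=90°, e=0]
step 3 (rotate(0, 90)): [θ0=270°, θ1=90°, e=0]
uniquely the one of 125 3-step routes that fits.

rotate(0, 90), rotate(0, 90), rotate(0, 90)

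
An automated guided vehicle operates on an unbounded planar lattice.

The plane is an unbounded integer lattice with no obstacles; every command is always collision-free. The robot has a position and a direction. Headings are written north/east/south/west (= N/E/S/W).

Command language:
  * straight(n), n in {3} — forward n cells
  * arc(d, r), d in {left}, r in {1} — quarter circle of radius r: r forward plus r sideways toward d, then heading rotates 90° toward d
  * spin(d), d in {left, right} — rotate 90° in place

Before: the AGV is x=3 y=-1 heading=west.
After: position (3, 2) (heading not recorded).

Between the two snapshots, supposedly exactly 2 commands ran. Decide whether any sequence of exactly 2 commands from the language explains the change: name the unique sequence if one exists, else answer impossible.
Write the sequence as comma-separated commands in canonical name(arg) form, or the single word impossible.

spin(right), straight(3)

key: order matters: swapping spin(right) and straight(3) lands elsewhere
from: x=3 y=-1 heading=west
step 1 (spin(right)): x=3 y=-1 heading=north
step 2 (straight(3)): x=3 y=2 heading=north
uniquely the one of 16 2-step routes that fits.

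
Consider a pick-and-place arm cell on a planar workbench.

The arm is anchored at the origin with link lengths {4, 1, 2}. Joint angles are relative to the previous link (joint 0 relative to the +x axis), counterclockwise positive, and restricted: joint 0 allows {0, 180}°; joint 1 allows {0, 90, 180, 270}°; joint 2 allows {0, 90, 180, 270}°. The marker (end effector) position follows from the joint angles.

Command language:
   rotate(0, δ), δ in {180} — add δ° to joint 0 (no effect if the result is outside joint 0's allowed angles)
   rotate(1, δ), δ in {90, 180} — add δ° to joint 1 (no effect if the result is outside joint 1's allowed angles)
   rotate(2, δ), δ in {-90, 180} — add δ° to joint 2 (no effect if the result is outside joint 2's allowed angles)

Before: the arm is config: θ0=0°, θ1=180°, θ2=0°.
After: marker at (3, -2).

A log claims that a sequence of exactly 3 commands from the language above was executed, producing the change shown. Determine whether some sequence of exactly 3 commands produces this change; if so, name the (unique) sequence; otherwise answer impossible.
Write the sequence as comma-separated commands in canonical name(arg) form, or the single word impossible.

from: config: θ0=0°, θ1=180°, θ2=0°
t=1 rotate(2, -90) ⇒ config: θ0=0°, θ1=180°, θ2=270°
t=2 rotate(2, -90) ⇒ config: θ0=0°, θ1=180°, θ2=180°
t=3 rotate(2, -90) ⇒ config: θ0=0°, θ1=180°, θ2=90°
no rival 3-sequence matches.

rotate(2, -90), rotate(2, -90), rotate(2, -90)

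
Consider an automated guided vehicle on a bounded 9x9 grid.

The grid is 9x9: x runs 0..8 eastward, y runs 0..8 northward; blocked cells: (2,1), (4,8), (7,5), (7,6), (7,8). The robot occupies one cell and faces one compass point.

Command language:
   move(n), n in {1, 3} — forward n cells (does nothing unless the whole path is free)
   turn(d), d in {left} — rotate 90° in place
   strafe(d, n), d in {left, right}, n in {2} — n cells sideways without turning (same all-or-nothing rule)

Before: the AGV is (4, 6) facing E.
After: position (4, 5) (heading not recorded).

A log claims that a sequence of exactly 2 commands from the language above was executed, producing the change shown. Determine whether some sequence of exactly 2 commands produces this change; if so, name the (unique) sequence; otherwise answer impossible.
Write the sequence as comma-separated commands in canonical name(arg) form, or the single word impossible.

checked all 2-command options: none fits.

impossible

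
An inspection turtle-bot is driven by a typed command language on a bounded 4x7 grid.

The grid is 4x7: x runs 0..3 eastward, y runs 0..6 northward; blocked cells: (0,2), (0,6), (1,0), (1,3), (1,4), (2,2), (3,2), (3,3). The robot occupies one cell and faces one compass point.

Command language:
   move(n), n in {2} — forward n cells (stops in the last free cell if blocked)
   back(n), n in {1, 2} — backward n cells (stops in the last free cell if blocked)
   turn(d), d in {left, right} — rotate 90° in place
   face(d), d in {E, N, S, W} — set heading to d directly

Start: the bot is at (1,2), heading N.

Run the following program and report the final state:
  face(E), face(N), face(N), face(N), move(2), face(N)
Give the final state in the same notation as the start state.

initial: at (1,2), heading N
t=1 face(E) ⇒ at (1,2), heading E
t=2 face(N) ⇒ at (1,2), heading N
t=3 face(N) ⇒ at (1,2), heading N
t=4 face(N) ⇒ at (1,2), heading N
t=5 move(2) ⇒ at (1,2), heading N
t=6 face(N) ⇒ at (1,2), heading N

at (1,2), heading N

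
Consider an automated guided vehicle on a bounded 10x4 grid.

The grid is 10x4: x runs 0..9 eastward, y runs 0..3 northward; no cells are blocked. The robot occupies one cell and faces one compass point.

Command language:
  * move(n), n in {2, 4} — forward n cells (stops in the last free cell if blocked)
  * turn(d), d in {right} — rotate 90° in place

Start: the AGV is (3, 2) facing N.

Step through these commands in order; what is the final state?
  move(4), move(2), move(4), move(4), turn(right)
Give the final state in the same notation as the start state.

(3, 3) facing E

t0: (3, 2) facing N
1. move(4) → (3, 3) facing N
2. move(2) → (3, 3) facing N
3. move(4) → (3, 3) facing N
4. move(4) → (3, 3) facing N
5. turn(right) → (3, 3) facing E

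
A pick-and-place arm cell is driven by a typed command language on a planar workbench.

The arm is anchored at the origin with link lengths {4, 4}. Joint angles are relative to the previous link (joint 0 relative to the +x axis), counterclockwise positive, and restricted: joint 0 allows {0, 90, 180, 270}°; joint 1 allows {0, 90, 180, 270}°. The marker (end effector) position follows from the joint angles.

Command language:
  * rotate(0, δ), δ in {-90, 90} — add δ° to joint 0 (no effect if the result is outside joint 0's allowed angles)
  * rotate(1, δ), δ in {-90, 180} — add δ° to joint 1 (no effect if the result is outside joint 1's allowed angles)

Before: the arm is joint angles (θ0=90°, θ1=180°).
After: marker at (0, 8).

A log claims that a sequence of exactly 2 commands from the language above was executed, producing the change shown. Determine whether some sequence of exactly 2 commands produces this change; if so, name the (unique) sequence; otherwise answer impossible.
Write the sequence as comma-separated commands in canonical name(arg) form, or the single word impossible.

t0: joint angles (θ0=90°, θ1=180°)
step 1 (rotate(1, -90)): joint angles (θ0=90°, θ1=90°)
step 2 (rotate(1, -90)): joint angles (θ0=90°, θ1=0°)
no other 2-command option fits: unique.

rotate(1, -90), rotate(1, -90)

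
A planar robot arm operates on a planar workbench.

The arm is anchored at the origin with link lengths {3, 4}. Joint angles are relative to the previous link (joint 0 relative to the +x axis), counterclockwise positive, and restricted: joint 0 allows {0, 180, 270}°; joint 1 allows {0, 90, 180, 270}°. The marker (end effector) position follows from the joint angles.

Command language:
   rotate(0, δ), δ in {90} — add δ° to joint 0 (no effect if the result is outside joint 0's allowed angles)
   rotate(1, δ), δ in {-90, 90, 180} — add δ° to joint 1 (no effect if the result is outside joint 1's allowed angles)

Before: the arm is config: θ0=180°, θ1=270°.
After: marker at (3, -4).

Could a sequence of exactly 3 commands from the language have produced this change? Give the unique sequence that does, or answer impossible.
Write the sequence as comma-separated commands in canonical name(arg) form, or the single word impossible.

initial: config: θ0=180°, θ1=270°
1. rotate(0, 90) → config: θ0=270°, θ1=270°
2. rotate(0, 90) → config: θ0=0°, θ1=270°
3. rotate(0, 90) → config: θ0=0°, θ1=270°
uniquely the one of 64 3-step routes that fits.

rotate(0, 90), rotate(0, 90), rotate(0, 90)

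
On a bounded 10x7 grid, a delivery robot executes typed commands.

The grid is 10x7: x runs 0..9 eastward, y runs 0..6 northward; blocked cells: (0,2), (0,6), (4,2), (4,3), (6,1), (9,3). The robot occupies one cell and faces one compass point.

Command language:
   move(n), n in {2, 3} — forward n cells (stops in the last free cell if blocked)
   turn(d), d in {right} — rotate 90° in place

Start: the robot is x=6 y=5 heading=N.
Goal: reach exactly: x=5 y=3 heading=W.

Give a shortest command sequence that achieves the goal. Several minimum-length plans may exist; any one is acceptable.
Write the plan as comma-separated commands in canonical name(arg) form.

from: x=6 y=5 heading=N
1. turn(right) → x=6 y=5 heading=E
2. turn(right) → x=6 y=5 heading=S
3. move(2) → x=6 y=3 heading=S
4. turn(right) → x=6 y=3 heading=W
5. move(2) → x=5 y=3 heading=W
nothing shorter than 5 reaches the goal.

turn(right), turn(right), move(2), turn(right), move(2)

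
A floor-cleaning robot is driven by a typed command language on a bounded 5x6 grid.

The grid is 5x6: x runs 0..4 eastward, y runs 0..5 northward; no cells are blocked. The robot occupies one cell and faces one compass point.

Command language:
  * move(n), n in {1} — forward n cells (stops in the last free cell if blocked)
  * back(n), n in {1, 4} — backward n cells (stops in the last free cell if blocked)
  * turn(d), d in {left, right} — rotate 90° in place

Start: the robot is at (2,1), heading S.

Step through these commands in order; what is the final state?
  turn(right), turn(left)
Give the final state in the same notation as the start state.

at (2,1), heading S

t0: at (2,1), heading S
1. turn(right) → at (2,1), heading W
2. turn(left) → at (2,1), heading S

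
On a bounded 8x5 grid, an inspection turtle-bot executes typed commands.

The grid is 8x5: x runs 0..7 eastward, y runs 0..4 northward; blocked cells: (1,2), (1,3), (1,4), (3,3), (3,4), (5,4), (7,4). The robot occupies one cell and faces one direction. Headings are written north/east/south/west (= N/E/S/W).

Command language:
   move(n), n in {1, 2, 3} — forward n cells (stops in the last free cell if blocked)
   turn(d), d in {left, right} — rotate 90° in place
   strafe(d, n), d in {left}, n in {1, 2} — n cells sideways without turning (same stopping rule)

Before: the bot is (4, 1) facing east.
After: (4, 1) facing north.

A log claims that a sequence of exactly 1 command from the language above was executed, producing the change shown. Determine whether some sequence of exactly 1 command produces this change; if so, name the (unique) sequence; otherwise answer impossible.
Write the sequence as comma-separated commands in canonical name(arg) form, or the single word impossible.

turn(left)

key: parked at (4,1) the whole time — nothing moves the robot
begin: (4, 1) facing east
step 1 (turn(left)): (4, 1) facing north
no rival 1-sequence matches.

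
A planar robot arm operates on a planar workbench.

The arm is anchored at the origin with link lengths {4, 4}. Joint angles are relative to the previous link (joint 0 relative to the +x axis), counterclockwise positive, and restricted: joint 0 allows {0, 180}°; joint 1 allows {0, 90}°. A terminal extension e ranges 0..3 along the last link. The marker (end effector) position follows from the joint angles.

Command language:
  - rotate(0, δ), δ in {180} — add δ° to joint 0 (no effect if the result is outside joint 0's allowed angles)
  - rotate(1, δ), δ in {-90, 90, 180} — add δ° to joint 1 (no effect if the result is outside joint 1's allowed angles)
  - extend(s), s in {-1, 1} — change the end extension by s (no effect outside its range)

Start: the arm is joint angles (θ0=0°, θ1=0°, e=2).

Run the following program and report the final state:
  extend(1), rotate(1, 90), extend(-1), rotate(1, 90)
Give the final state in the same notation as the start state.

joint angles (θ0=0°, θ1=90°, e=2)

initial: joint angles (θ0=0°, θ1=0°, e=2)
[1] after extend(1): joint angles (θ0=0°, θ1=0°, e=3)
[2] after rotate(1, 90): joint angles (θ0=0°, θ1=90°, e=3)
[3] after extend(-1): joint angles (θ0=0°, θ1=90°, e=2)
[4] after rotate(1, 90): joint angles (θ0=0°, θ1=90°, e=2)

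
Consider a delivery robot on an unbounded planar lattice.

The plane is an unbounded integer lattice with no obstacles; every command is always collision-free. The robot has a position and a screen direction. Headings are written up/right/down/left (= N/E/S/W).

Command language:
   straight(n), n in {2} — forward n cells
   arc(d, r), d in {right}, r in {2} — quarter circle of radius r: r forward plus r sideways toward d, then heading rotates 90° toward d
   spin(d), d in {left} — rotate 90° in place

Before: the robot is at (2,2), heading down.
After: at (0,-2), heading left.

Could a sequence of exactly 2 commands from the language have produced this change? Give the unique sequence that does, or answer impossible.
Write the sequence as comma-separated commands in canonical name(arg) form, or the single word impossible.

straight(2), arc(right, 2)

key: order matters: swapping straight(2) and arc(right, 2) lands elsewhere
initial: at (2,2), heading down
1. straight(2) → at (2,0), heading down
2. arc(right, 2) → at (0,-2), heading left
no rival 2-sequence matches.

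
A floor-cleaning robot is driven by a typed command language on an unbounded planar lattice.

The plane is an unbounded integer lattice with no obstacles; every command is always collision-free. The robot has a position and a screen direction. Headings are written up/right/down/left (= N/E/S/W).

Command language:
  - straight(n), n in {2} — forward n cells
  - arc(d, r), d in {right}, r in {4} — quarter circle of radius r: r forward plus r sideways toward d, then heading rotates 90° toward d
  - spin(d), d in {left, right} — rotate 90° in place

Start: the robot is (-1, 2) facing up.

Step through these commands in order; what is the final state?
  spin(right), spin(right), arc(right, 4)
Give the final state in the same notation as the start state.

initial: (-1, 2) facing up
step 1 (spin(right)): (-1, 2) facing right
step 2 (spin(right)): (-1, 2) facing down
step 3 (arc(right, 4)): (-5, -2) facing left

(-5, -2) facing left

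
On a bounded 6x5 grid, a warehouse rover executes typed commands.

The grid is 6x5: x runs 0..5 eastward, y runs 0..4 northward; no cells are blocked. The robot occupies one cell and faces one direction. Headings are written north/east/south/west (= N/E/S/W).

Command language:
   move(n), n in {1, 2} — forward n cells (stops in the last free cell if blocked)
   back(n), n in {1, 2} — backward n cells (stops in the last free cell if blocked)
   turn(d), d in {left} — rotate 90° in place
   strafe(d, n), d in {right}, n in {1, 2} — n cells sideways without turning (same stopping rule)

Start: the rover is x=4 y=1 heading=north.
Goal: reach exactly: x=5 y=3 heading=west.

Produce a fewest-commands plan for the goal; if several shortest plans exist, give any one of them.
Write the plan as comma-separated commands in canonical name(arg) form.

strafe(right, 2), turn(left), strafe(right, 2)

begin: x=4 y=1 heading=north
1. strafe(right, 2) → x=5 y=1 heading=north
2. turn(left) → x=5 y=1 heading=west
3. strafe(right, 2) → x=5 y=3 heading=west
no 2-step plan works, so 3 is optimal.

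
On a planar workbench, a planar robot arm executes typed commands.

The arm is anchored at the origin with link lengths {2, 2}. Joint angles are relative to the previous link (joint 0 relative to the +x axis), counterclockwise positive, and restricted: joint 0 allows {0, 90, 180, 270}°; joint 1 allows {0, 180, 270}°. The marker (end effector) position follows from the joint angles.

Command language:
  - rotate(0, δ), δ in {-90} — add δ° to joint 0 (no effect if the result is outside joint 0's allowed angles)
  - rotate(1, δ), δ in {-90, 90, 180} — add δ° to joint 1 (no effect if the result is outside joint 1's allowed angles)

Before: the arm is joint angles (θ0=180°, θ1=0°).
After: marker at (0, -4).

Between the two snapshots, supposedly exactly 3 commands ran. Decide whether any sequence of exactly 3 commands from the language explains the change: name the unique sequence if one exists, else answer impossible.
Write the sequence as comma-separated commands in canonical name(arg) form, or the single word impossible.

from: joint angles (θ0=180°, θ1=0°)
1. rotate(0, -90) → joint angles (θ0=90°, θ1=0°)
2. rotate(0, -90) → joint angles (θ0=0°, θ1=0°)
3. rotate(0, -90) → joint angles (θ0=270°, θ1=0°)
all 64 alternatives checked — unique.

rotate(0, -90), rotate(0, -90), rotate(0, -90)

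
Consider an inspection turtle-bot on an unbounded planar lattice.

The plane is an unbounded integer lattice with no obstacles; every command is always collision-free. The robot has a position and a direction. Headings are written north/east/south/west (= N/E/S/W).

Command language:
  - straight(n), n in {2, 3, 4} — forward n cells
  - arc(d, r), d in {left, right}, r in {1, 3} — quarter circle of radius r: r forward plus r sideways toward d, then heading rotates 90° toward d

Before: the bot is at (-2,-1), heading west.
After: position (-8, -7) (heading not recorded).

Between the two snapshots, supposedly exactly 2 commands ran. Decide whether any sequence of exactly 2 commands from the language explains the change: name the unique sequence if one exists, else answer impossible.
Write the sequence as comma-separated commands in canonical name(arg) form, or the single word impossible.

key: order matters: swapping arc(left, 3) and arc(right, 3) lands elsewhere
initial: at (-2,-1), heading west
t=1 arc(left, 3) ⇒ at (-5,-4), heading south
t=2 arc(right, 3) ⇒ at (-8,-7), heading west
all 49 alternatives checked — unique.

arc(left, 3), arc(right, 3)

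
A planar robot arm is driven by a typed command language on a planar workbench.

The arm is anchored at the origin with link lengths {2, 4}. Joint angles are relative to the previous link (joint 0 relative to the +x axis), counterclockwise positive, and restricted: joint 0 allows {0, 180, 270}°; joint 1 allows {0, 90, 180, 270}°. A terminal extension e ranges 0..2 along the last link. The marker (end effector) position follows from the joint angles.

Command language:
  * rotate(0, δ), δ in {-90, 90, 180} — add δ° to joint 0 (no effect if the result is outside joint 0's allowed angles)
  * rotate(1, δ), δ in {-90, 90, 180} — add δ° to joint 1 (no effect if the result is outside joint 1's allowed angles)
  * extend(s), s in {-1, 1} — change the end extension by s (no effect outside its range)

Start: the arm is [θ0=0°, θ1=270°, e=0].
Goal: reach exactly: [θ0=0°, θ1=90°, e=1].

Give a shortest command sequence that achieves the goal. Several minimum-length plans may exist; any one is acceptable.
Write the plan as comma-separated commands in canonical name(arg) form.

t0: [θ0=0°, θ1=270°, e=0]
1. extend(1) → [θ0=0°, θ1=270°, e=1]
2. rotate(1, 180) → [θ0=0°, θ1=90°, e=1]
shorter routes all fall short; 2 is best.

extend(1), rotate(1, 180)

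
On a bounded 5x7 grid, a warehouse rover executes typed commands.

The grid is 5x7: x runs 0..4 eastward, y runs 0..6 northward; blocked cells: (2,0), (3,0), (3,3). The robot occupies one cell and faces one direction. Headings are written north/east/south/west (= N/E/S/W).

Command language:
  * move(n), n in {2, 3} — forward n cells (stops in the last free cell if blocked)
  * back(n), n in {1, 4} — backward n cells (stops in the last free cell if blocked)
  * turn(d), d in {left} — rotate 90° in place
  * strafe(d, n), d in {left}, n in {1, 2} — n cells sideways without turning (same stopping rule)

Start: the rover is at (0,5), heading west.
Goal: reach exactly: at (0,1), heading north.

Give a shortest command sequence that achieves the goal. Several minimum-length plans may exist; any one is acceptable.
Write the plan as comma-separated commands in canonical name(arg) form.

begin: at (0,5), heading west
[1] after turn(left): at (0,5), heading south
[2] after turn(left): at (0,5), heading east
[3] after turn(left): at (0,5), heading north
[4] after back(4): at (0,1), heading north
shorter routes all fall short; 4 is best.

turn(left), turn(left), turn(left), back(4)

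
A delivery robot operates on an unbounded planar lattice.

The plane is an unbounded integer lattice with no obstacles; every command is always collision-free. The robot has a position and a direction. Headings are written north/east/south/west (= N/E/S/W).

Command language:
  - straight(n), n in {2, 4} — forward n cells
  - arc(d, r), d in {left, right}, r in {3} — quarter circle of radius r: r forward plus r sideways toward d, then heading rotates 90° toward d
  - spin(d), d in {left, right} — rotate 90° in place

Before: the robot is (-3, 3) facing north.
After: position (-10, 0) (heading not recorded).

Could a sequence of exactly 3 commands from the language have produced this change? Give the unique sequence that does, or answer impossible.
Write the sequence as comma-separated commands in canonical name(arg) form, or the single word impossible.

key: running arc(left, 3) before spin(left) would end elsewhere — order is forced
begin: (-3, 3) facing north
t=1 spin(left) ⇒ (-3, 3) facing west
t=2 straight(4) ⇒ (-7, 3) facing west
t=3 arc(left, 3) ⇒ (-10, 0) facing south
no other 3-command option fits: unique.

spin(left), straight(4), arc(left, 3)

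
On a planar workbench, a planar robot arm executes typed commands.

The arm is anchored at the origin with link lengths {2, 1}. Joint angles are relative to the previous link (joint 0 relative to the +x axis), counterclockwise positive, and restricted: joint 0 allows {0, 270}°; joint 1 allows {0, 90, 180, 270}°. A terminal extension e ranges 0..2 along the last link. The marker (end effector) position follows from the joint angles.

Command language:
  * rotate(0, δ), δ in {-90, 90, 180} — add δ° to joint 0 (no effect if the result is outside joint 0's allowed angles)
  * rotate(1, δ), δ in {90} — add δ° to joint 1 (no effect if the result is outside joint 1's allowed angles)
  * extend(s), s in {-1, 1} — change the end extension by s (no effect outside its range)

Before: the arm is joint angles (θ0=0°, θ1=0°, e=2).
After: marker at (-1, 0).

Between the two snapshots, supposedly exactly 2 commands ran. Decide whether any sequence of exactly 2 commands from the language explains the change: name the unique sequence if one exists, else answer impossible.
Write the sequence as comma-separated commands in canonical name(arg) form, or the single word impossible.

start: joint angles (θ0=0°, θ1=0°, e=2)
1. rotate(1, 90) → joint angles (θ0=0°, θ1=90°, e=2)
2. rotate(1, 90) → joint angles (θ0=0°, θ1=180°, e=2)
no rival 2-sequence matches.

rotate(1, 90), rotate(1, 90)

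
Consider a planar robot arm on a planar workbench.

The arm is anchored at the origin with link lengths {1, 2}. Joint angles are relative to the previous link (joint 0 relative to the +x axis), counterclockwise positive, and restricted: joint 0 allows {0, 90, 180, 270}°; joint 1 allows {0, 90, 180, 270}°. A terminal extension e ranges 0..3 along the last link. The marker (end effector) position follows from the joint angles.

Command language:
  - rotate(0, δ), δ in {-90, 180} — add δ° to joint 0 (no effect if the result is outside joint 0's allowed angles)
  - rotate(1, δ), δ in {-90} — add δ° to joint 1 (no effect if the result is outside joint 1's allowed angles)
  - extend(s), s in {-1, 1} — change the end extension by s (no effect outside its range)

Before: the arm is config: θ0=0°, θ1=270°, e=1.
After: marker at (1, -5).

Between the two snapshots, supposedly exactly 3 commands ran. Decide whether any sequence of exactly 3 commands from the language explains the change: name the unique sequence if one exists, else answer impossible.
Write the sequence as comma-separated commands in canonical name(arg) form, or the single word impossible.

begin: config: θ0=0°, θ1=270°, e=1
1. extend(1) → config: θ0=0°, θ1=270°, e=2
2. extend(1) → config: θ0=0°, θ1=270°, e=3
3. extend(1) → config: θ0=0°, θ1=270°, e=3
no rival 3-sequence matches.

extend(1), extend(1), extend(1)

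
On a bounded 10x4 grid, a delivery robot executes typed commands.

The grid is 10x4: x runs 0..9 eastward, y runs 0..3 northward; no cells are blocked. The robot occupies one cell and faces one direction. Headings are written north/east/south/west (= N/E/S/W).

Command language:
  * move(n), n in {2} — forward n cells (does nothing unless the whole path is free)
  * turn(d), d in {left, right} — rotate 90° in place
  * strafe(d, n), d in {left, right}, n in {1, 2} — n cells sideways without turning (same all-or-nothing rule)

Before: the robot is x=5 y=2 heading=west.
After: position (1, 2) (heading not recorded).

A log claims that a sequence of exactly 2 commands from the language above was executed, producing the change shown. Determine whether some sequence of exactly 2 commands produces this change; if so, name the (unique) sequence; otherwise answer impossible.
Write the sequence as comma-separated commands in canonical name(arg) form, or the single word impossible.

begin: x=5 y=2 heading=west
1. move(2) → x=3 y=2 heading=west
2. move(2) → x=1 y=2 heading=west
uniquely the one of 49 2-step routes that fits.

move(2), move(2)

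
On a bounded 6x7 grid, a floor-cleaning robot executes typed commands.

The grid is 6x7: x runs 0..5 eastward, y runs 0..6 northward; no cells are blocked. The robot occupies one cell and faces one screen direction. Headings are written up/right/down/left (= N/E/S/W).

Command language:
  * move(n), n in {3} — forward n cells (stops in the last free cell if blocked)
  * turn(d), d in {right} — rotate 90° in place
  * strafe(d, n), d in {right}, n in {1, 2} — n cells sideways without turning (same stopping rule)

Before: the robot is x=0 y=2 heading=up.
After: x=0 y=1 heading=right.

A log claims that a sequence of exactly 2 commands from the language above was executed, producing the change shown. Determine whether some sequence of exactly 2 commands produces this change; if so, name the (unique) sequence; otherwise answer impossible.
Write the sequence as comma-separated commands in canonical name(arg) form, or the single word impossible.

turn(right), strafe(right, 1)

key: position moved to (0,1) AND the heading swung to E — translation plus rotation needed
initial: x=0 y=2 heading=up
1. turn(right) → x=0 y=2 heading=right
2. strafe(right, 1) → x=0 y=1 heading=right
no other 2-command option fits: unique.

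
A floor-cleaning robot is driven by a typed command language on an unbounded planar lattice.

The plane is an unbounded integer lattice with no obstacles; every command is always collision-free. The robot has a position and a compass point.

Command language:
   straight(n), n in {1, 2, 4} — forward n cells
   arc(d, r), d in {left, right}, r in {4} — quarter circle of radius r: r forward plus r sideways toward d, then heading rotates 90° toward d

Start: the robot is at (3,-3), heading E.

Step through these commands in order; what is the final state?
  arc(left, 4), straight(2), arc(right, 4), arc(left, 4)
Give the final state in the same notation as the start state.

at (15,11), heading N

begin: at (3,-3), heading E
step 1 (arc(left, 4)): at (7,1), heading N
step 2 (straight(2)): at (7,3), heading N
step 3 (arc(right, 4)): at (11,7), heading E
step 4 (arc(left, 4)): at (15,11), heading N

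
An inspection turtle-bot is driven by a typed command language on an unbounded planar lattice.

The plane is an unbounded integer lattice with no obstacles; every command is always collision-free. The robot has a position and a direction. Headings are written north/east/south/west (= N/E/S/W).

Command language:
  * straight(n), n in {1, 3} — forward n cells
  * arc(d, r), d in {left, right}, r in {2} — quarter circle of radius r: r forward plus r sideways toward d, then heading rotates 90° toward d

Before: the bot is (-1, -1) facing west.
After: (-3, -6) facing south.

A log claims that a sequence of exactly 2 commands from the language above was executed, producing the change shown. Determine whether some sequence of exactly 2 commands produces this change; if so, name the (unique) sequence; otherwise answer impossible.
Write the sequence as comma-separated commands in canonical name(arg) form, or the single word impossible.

key: order matters: swapping arc(left, 2) and straight(3) lands elsewhere
initial: (-1, -1) facing west
step 1 (arc(left, 2)): (-3, -3) facing south
step 2 (straight(3)): (-3, -6) facing south
no rival 2-sequence matches.

arc(left, 2), straight(3)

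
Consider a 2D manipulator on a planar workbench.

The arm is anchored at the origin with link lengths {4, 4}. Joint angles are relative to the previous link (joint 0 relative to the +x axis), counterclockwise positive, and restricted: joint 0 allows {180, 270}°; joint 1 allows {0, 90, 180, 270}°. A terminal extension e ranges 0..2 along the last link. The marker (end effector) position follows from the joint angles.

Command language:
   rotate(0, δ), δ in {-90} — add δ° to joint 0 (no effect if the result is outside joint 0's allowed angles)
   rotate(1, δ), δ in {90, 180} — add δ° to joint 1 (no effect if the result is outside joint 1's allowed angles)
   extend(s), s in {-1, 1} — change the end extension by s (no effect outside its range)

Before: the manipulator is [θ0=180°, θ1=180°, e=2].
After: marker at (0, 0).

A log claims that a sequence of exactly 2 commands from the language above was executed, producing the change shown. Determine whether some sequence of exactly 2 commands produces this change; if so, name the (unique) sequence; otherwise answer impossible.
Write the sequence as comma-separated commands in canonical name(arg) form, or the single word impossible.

extend(-1), extend(-1)

begin: [θ0=180°, θ1=180°, e=2]
[1] after extend(-1): [θ0=180°, θ1=180°, e=1]
[2] after extend(-1): [θ0=180°, θ1=180°, e=0]
no other 2-command option fits: unique.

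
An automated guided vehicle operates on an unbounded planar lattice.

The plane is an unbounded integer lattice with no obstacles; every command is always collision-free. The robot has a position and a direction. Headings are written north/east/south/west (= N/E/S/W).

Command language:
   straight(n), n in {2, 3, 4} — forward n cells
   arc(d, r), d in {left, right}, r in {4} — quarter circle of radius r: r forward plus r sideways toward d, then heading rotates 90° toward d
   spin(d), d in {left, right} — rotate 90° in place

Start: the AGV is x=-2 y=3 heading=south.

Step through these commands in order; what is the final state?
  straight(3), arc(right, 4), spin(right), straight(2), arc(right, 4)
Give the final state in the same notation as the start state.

initial: x=-2 y=3 heading=south
[1] after straight(3): x=-2 y=0 heading=south
[2] after arc(right, 4): x=-6 y=-4 heading=west
[3] after spin(right): x=-6 y=-4 heading=north
[4] after straight(2): x=-6 y=-2 heading=north
[5] after arc(right, 4): x=-2 y=2 heading=east

x=-2 y=2 heading=east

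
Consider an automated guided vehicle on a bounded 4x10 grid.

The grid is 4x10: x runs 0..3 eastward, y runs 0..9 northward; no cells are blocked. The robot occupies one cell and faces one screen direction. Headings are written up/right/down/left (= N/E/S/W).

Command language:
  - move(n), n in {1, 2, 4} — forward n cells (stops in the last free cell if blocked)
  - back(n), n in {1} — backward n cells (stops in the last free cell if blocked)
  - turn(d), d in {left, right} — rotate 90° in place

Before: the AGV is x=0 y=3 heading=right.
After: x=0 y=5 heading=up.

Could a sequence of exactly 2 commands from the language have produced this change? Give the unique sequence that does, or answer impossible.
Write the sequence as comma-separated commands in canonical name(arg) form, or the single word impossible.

key: running move(2) before turn(left) would end elsewhere — order is forced
begin: x=0 y=3 heading=right
[1] after turn(left): x=0 y=3 heading=up
[2] after move(2): x=0 y=5 heading=up
no rival 2-sequence matches.

turn(left), move(2)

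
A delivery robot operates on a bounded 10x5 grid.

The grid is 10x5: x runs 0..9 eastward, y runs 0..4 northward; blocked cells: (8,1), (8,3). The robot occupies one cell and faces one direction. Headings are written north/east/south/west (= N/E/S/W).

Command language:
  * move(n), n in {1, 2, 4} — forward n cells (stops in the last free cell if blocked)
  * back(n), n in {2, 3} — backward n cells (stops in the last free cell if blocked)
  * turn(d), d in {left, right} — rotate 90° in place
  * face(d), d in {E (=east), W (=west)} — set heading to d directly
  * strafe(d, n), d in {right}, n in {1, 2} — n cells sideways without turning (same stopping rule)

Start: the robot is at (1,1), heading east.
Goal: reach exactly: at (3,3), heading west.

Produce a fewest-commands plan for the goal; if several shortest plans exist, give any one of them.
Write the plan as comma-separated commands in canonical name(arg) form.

from: at (1,1), heading east
[1] after move(2): at (3,1), heading east
[2] after face(W): at (3,1), heading west
[3] after strafe(right, 2): at (3,3), heading west
no 2-step plan works, so 3 is optimal.

move(2), face(W), strafe(right, 2)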